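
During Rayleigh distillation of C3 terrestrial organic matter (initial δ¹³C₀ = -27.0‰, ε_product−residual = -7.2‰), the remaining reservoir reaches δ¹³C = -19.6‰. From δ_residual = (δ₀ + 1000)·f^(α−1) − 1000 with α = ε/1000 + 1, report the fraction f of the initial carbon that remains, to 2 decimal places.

0.35

α − 1 = ε/1000 = -0.0072
(δ_res + 1000)/(δ₀ + 1000) = (-19.6 + 1000)/(-27.0 + 1000) = 980.4/973.0 = 1.007605
f = 1.007605^(1/-0.0072) = exp(ln(1.007605)/-0.0072) = exp(0.00758/-0.0072)
f = exp(-1.0523) = 0.3491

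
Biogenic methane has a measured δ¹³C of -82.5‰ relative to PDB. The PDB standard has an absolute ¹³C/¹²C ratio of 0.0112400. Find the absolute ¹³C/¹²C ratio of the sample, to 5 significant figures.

0.010313

R_sample = R_standard × (δ¹³C/1000 + 1)
R_sample = 0.0112400 × (-82.5/1000 + 1) = 0.0112400 × 0.917500
R_sample = 0.0103127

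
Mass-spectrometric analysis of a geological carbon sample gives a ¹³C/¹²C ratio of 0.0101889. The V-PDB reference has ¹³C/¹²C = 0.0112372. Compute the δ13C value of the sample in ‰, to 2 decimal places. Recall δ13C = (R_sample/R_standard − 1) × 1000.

δ13C = (R_sample / R_standard − 1) × 1000
R_sample / R_standard = 0.0101889 / 0.0112372 = 0.906712
δ13C = (0.906712 − 1) × 1000 = -93.288‰

-93.29‰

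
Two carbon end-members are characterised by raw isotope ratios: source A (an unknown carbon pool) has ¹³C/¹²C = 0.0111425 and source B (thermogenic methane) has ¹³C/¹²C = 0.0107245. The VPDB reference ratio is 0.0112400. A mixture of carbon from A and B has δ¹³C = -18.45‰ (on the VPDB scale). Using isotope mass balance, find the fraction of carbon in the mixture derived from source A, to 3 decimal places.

δ_A = (0.0111425/0.0112400 − 1)×1000 = (0.991326 − 1)×1000 = -8.674‰
δ_B = (0.0107245/0.0112400 − 1)×1000 = (0.954137 − 1)×1000 = -45.863‰
f_A = (δ_mix − δ_B)/(δ_A − δ_B) = (-18.45 − (-45.863))/(-8.674 − (-45.863))
f_A = 27.413 / 37.189 = 0.7371

0.737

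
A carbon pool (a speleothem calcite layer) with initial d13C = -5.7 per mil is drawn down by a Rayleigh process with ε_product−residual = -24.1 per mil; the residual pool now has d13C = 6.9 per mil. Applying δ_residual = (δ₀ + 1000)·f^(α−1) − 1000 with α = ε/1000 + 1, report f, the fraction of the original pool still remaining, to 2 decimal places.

0.59

α − 1 = ε/1000 = -0.0241
(δ_res + 1000)/(δ₀ + 1000) = (6.9 + 1000)/(-5.7 + 1000) = 1006.9/994.3 = 1.012672
f = 1.012672^(1/-0.0241) = exp(ln(1.012672)/-0.0241) = exp(0.01259/-0.0241)
f = exp(-0.5225) = 0.5930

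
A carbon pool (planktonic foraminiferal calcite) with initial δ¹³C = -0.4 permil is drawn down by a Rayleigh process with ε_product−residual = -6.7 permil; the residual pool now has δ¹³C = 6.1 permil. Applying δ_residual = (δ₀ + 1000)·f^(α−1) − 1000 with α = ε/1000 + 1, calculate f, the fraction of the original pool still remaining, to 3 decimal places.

0.380

α − 1 = ε/1000 = -0.0067
(δ_res + 1000)/(δ₀ + 1000) = (6.1 + 1000)/(-0.4 + 1000) = 1006.1/999.6 = 1.006503
f = 1.006503^(1/-0.0067) = exp(ln(1.006503)/-0.0067) = exp(0.00648/-0.0067)
f = exp(-0.9674) = 0.3801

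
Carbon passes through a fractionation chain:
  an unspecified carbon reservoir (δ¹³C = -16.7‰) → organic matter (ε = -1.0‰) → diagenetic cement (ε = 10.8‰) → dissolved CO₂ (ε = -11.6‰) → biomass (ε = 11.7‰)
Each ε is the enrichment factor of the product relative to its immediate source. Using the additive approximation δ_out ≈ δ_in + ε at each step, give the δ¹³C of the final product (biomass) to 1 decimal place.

-6.8‰

step 1: δ ≈ -16.7 + (-1.0) = -17.7‰
step 2: δ ≈ -17.7 + (10.8) = -6.9‰
step 3: δ ≈ -6.9 + (-11.6) = -18.5‰
step 4: δ ≈ -18.5 + (11.7) = -6.8‰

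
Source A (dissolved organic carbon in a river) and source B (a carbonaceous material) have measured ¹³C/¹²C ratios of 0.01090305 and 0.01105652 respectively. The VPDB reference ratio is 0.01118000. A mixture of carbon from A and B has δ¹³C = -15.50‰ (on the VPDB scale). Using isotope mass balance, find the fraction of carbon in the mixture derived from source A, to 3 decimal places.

0.325

δ_A = (0.01090305/0.01118000 − 1)×1000 = (0.975228 − 1)×1000 = -24.772‰
δ_B = (0.01105652/0.01118000 − 1)×1000 = (0.988955 − 1)×1000 = -11.045‰
f_A = (δ_mix − δ_B)/(δ_A − δ_B) = (-15.50 − (-11.045))/(-24.772 − (-11.045))
f_A = -4.455 / -13.727 = 0.3246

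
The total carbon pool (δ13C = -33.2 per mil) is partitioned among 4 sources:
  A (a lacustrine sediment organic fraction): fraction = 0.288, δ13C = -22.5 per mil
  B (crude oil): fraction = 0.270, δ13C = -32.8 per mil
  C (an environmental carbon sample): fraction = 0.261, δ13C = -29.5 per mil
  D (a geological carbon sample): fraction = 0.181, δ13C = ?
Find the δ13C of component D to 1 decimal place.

Isotope mass balance: δ_bulk = Σ fᵢ·δᵢ.
-33.2 = 0.288×(-22.5) + 0.270×(-32.8) + 0.261×(-29.5) + 0.181×δ_D
0.181·δ_D = -33.2 − (-23.035) = -10.165
δ_D = -10.165 / 0.181 = -56.16 per mil

-56.2 per mil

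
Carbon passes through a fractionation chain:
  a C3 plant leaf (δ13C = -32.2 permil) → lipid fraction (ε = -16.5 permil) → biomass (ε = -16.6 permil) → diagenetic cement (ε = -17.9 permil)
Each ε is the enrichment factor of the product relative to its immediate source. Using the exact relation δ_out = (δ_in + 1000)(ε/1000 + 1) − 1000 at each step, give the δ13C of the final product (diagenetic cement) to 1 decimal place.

step 1: δ = (-32.20 + 1000)·(-16.5/1000 + 1) − 1000 = -48.17 permil
step 2: δ = (-48.17 + 1000)·(-16.6/1000 + 1) − 1000 = -63.97 permil
step 3: δ = (-63.97 + 1000)·(-17.9/1000 + 1) − 1000 = -80.72 permil

-80.7 permil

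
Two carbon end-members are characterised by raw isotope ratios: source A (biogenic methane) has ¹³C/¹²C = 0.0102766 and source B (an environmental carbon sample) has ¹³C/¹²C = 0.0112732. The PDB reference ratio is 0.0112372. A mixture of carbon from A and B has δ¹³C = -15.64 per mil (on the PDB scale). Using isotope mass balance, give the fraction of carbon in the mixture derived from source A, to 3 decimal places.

0.212

δ_A = (0.0102766/0.0112372 − 1)×1000 = (0.914516 − 1)×1000 = -85.484 per mil
δ_B = (0.0112732/0.0112372 − 1)×1000 = (1.003204 − 1)×1000 = 3.204 per mil
f_A = (δ_mix − δ_B)/(δ_A − δ_B) = (-15.64 − (3.204))/(-85.484 − (3.204))
f_A = -18.844 / -88.688 = 0.2125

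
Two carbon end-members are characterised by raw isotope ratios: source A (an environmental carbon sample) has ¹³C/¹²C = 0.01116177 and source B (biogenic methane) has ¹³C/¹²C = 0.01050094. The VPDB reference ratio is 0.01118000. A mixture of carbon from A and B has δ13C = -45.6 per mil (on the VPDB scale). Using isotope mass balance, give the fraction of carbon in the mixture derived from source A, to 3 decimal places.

0.256

δ_A = (0.01116177/0.01118000 − 1)×1000 = (0.998369 − 1)×1000 = -1.631 per mil
δ_B = (0.01050094/0.01118000 − 1)×1000 = (0.939261 − 1)×1000 = -60.739 per mil
f_A = (δ_mix − δ_B)/(δ_A − δ_B) = (-45.6 − (-60.739))/(-1.631 − (-60.739))
f_A = 15.139 / 59.108 = 0.2561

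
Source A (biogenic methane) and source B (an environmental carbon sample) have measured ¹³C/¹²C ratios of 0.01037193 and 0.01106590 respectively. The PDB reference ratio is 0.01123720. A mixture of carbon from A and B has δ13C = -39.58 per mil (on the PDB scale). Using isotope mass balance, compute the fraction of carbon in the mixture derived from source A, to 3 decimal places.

δ_A = (0.01037193/0.01123720 − 1)×1000 = (0.923000 − 1)×1000 = -77.000 per mil
δ_B = (0.01106590/0.01123720 − 1)×1000 = (0.984756 − 1)×1000 = -15.244 per mil
f_A = (δ_mix − δ_B)/(δ_A − δ_B) = (-39.58 − (-15.244))/(-77.000 − (-15.244))
f_A = -24.336 / -61.756 = 0.3941

0.394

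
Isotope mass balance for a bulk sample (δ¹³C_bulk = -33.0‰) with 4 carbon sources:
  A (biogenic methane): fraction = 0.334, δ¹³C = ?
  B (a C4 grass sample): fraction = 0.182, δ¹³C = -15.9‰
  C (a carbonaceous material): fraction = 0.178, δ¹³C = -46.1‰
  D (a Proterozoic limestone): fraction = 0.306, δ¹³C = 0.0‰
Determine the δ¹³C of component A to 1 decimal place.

Isotope mass balance: δ_bulk = Σ fᵢ·δᵢ.
-33.0 = 0.334×δ_A + 0.182×(-15.9) + 0.178×(-46.1) + 0.306×(0.0)
0.334·δ_A = -33.0 − (-11.100) = -21.900
δ_A = -21.900 / 0.334 = -65.57‰

-65.6‰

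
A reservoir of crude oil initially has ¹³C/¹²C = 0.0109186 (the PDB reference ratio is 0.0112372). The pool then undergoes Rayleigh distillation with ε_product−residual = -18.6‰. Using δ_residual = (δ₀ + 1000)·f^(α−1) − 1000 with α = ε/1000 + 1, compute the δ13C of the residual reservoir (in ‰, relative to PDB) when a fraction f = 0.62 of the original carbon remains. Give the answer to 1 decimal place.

-19.7‰

δ₀ = (0.0109186/0.0112372 − 1)×1000 = (0.971648 − 1)×1000 = -28.352‰
α − 1 = ε/1000 = -0.0186
f^(α−1) = 0.62^(-0.0186) = 1.008931
δ_res = (-28.352 + 1000) × 1.008931 − 1000 = 980.326 − 1000 = -19.67‰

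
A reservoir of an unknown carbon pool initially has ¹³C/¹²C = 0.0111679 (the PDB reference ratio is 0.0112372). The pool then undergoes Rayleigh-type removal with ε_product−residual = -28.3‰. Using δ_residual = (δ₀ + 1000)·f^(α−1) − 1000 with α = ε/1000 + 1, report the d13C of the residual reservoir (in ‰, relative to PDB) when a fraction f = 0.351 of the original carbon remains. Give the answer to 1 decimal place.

δ₀ = (0.0111679/0.0112372 − 1)×1000 = (0.993833 − 1)×1000 = -6.167‰
α − 1 = ε/1000 = -0.0283
f^(α−1) = 0.351^(-0.0283) = 1.030073
δ_res = (-6.167 + 1000) × 1.030073 − 1000 = 1023.720 − 1000 = 23.72‰

23.7‰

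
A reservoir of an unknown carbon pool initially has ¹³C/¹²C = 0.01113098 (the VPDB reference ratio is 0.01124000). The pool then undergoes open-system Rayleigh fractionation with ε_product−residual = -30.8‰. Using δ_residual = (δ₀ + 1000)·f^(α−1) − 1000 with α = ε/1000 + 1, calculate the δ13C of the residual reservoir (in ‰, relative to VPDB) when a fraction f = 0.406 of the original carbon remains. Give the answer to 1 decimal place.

18.2‰

δ₀ = (0.01113098/0.01124000 − 1)×1000 = (0.990301 − 1)×1000 = -9.699‰
α − 1 = ε/1000 = -0.0308
f^(α−1) = 0.406^(-0.0308) = 1.028152
δ_res = (-9.699 + 1000) × 1.028152 − 1000 = 1018.180 − 1000 = 18.18‰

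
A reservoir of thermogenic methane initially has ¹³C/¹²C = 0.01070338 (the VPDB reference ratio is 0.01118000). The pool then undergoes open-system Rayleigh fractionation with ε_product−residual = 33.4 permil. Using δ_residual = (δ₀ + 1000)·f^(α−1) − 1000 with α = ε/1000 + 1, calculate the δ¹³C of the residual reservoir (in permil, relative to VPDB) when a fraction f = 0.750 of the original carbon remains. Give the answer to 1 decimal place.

-51.8 permil

δ₀ = (0.01070338/0.01118000 − 1)×1000 = (0.957369 − 1)×1000 = -42.631 permil
α − 1 = ε/1000 = 0.0334
f^(α−1) = 0.750^(0.0334) = 0.990437
δ_res = (-42.631 + 1000) × 0.990437 − 1000 = 948.214 − 1000 = -51.79 permil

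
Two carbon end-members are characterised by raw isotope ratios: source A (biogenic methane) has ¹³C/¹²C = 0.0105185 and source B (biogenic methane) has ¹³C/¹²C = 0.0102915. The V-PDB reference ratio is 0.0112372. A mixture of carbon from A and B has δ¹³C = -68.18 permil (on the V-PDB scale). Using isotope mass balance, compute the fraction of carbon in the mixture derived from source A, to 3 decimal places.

δ_A = (0.0105185/0.0112372 − 1)×1000 = (0.936043 − 1)×1000 = -63.957 permil
δ_B = (0.0102915/0.0112372 − 1)×1000 = (0.915842 − 1)×1000 = -84.158 permil
f_A = (δ_mix − δ_B)/(δ_A − δ_B) = (-68.18 − (-84.158))/(-63.957 − (-84.158))
f_A = 15.978 / 20.201 = 0.7910

0.791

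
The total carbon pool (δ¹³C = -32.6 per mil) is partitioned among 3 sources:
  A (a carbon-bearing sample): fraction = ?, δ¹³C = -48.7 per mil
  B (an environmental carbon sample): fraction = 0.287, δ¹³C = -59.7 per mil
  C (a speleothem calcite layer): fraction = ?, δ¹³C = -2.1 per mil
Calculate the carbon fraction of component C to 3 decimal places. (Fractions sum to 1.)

0.413

Let f_C and f_A be the unknown fractions; fractions sum to 1 so f_C + f_A = 0.713.
Mass balance: Σ fᵢ·δᵢ = δ_bulk ⇒ f_C·(-2.1) + f_A·(-48.7) = -32.6 − (-17.134) = -15.466
Substitute f_A = 0.713 − f_C:
f_C·(-2.1 − -48.7) = -15.466 − 0.713×(-48.7) = 19.257
f_C = 19.257 / 46.6 = 0.4132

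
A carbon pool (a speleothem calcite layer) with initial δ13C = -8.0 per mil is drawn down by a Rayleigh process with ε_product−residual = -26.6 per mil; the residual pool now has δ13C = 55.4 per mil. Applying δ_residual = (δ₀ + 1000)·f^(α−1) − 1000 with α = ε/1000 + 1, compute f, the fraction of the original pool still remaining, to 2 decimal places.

0.10

α − 1 = ε/1000 = -0.0266
(δ_res + 1000)/(δ₀ + 1000) = (55.4 + 1000)/(-8.0 + 1000) = 1055.4/992.0 = 1.063911
f = 1.063911^(1/-0.0266) = exp(ln(1.063911)/-0.0266) = exp(0.06195/-0.0266)
f = exp(-2.3290) = 0.0974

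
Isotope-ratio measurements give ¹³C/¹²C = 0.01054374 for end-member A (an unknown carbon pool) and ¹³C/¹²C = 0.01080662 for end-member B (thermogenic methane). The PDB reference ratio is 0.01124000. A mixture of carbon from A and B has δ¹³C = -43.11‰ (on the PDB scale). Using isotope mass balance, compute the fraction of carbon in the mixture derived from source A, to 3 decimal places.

δ_A = (0.01054374/0.01124000 − 1)×1000 = (0.938055 − 1)×1000 = -61.945‰
δ_B = (0.01080662/0.01124000 − 1)×1000 = (0.961443 − 1)×1000 = -38.557‰
f_A = (δ_mix − δ_B)/(δ_A − δ_B) = (-43.11 − (-38.557))/(-61.945 − (-38.557))
f_A = -4.553 / -23.388 = 0.1947

0.195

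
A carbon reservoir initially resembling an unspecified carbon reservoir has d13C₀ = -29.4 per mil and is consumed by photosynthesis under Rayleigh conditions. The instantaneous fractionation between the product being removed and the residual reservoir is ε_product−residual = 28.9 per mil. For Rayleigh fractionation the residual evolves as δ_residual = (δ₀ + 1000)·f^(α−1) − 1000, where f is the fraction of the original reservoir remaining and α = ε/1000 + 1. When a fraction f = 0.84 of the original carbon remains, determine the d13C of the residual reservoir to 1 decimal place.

-34.3 per mil

Rayleigh residual: δ_res = (δ₀ + 1000)·f^(α−1) − 1000
α = ε/1000 + 1 = 1.02890, so α − 1 = 0.02890
f^(α−1) = 0.84^(0.02890) = 0.994974
δ_res = (-29.4 + 1000) × 0.994974 − 1000 = 965.722 − 1000 = -34.28 per mil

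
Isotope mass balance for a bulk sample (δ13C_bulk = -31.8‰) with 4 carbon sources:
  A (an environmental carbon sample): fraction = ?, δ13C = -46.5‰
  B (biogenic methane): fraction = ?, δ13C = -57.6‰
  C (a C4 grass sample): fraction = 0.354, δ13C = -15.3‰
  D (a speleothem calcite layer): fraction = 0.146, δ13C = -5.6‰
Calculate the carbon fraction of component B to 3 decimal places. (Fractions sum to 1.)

Let f_B and f_A be the unknown fractions; fractions sum to 1 so f_B + f_A = 0.500.
Mass balance: Σ fᵢ·δᵢ = δ_bulk ⇒ f_B·(-57.6) + f_A·(-46.5) = -31.8 − (-6.234) = -25.566
Substitute f_A = 0.500 − f_B:
f_B·(-57.6 − -46.5) = -25.566 − 0.500×(-46.5) = -2.316
f_B = -2.316 / -11.1 = 0.2087

0.209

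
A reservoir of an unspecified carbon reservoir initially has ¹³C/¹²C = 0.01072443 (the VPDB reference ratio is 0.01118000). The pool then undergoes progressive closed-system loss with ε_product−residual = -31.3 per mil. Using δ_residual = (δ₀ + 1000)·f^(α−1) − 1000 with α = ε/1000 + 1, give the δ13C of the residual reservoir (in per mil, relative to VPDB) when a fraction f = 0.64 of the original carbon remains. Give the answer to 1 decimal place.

δ₀ = (0.01072443/0.01118000 − 1)×1000 = (0.959251 − 1)×1000 = -40.749 per mil
α − 1 = ε/1000 = -0.0313
f^(α−1) = 0.64^(-0.0313) = 1.014067
δ_res = (-40.749 + 1000) × 1.014067 − 1000 = 972.745 − 1000 = -27.26 per mil

-27.3 per mil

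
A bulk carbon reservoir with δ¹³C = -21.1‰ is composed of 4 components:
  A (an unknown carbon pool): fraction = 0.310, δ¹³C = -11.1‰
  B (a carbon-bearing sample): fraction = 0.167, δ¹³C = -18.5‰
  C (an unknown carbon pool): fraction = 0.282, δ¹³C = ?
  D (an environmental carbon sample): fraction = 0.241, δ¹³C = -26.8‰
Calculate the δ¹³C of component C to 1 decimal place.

-28.8‰

Isotope mass balance: δ_bulk = Σ fᵢ·δᵢ.
-21.1 = 0.310×(-11.1) + 0.167×(-18.5) + 0.282×δ_C + 0.241×(-26.8)
0.282·δ_C = -21.1 − (-12.989) = -8.111
δ_C = -8.111 / 0.282 = -28.76‰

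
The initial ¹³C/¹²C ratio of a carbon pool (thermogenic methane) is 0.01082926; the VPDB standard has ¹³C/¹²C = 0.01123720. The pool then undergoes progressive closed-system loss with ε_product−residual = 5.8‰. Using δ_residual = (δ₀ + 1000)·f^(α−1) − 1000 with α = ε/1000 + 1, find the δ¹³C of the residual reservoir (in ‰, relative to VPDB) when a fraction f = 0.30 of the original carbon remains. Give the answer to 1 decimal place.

-43.0‰

δ₀ = (0.01082926/0.01123720 − 1)×1000 = (0.963697 − 1)×1000 = -36.303‰
α − 1 = ε/1000 = 0.0058
f^(α−1) = 0.30^(0.0058) = 0.993041
δ_res = (-36.303 + 1000) × 0.993041 − 1000 = 956.991 − 1000 = -43.01‰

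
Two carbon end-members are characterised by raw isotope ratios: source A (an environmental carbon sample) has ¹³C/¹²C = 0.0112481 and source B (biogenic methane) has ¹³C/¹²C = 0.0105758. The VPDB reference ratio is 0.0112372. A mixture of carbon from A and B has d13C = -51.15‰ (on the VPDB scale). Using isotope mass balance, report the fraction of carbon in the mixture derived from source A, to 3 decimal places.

0.129

δ_A = (0.0112481/0.0112372 − 1)×1000 = (1.000970 − 1)×1000 = 0.970‰
δ_B = (0.0105758/0.0112372 − 1)×1000 = (0.941142 − 1)×1000 = -58.858‰
f_A = (δ_mix − δ_B)/(δ_A − δ_B) = (-51.15 − (-58.858))/(0.970 − (-58.858))
f_A = 7.708 / 59.828 = 0.1288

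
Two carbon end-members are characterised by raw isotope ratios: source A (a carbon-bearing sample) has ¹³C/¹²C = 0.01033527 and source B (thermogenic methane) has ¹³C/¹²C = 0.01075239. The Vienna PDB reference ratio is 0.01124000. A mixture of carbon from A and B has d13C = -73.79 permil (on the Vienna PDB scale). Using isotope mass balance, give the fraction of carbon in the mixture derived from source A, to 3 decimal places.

δ_A = (0.01033527/0.01124000 − 1)×1000 = (0.919508 − 1)×1000 = -80.492 permil
δ_B = (0.01075239/0.01124000 − 1)×1000 = (0.956618 − 1)×1000 = -43.382 permil
f_A = (δ_mix − δ_B)/(δ_A − δ_B) = (-73.79 − (-43.382))/(-80.492 − (-43.382))
f_A = -30.408 / -37.110 = 0.8194

0.819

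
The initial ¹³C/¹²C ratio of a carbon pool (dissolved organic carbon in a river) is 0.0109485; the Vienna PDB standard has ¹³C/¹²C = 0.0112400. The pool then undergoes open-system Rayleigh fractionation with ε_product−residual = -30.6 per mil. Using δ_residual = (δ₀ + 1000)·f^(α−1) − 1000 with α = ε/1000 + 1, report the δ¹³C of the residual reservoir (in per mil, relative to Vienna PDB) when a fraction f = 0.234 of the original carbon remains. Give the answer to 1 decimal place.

δ₀ = (0.0109485/0.0112400 − 1)×1000 = (0.974066 − 1)×1000 = -25.934 per mil
α − 1 = ε/1000 = -0.0306
f^(α−1) = 0.234^(-0.0306) = 1.045447
δ_res = (-25.934 + 1000) × 1.045447 − 1000 = 1018.334 − 1000 = 18.33 per mil

18.3 per mil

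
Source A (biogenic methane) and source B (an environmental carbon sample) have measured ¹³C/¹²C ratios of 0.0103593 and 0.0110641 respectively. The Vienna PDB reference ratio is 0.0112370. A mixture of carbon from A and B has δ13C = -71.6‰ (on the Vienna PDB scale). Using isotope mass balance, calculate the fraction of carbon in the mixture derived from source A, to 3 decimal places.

0.896

δ_A = (0.0103593/0.0112370 − 1)×1000 = (0.921892 − 1)×1000 = -78.108‰
δ_B = (0.0110641/0.0112370 − 1)×1000 = (0.984613 − 1)×1000 = -15.387‰
f_A = (δ_mix − δ_B)/(δ_A − δ_B) = (-71.6 − (-15.387))/(-78.108 − (-15.387))
f_A = -56.213 / -62.721 = 0.8962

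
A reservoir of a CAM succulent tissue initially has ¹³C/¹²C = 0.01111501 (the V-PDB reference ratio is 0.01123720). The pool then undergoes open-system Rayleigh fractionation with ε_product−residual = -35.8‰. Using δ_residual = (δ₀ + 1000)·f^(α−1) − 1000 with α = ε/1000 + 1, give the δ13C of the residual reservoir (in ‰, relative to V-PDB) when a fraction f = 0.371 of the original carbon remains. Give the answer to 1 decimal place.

δ₀ = (0.01111501/0.01123720 − 1)×1000 = (0.989126 − 1)×1000 = -10.874‰
α − 1 = ε/1000 = -0.0358
f^(α−1) = 0.371^(-0.0358) = 1.036135
δ_res = (-10.874 + 1000) × 1.036135 − 1000 = 1024.869 − 1000 = 24.87‰

24.9‰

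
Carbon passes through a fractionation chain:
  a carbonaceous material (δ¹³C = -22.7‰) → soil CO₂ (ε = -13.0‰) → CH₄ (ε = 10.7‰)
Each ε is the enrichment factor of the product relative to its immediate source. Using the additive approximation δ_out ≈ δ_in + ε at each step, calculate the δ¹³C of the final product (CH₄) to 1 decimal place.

-25.0‰

step 1: δ ≈ -22.7 + (-13.0) = -35.7‰
step 2: δ ≈ -35.7 + (10.7) = -25.0‰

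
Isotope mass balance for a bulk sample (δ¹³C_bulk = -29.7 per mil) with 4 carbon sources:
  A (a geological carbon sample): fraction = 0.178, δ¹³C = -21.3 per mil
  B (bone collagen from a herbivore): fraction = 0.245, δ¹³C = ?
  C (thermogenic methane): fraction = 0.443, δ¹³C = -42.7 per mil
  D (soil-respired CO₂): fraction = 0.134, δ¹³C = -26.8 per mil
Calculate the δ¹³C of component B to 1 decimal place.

-13.9 per mil

Isotope mass balance: δ_bulk = Σ fᵢ·δᵢ.
-29.7 = 0.178×(-21.3) + 0.245×δ_B + 0.443×(-42.7) + 0.134×(-26.8)
0.245·δ_B = -29.7 − (-26.299) = -3.401
δ_B = -3.401 / 0.245 = -13.88 per mil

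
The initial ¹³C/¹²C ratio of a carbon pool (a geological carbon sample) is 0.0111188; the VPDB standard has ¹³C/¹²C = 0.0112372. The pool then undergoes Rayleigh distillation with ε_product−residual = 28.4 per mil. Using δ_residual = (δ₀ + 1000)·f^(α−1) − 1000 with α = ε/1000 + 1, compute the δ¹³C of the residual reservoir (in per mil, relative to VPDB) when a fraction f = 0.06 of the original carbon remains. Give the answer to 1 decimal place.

-86.5 per mil

δ₀ = (0.0111188/0.0112372 − 1)×1000 = (0.989464 − 1)×1000 = -10.536 per mil
α − 1 = ε/1000 = 0.0284
f^(α−1) = 0.06^(0.0284) = 0.923208
δ_res = (-10.536 + 1000) × 0.923208 − 1000 = 913.481 − 1000 = -86.52 per mil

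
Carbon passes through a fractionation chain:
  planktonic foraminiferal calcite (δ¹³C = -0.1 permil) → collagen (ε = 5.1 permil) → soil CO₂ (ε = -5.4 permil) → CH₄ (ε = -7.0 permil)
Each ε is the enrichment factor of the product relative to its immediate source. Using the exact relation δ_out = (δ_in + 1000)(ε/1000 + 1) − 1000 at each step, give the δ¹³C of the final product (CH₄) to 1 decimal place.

step 1: δ = (-0.10 + 1000)·(5.1/1000 + 1) − 1000 = 5.00 permil
step 2: δ = (5.00 + 1000)·(-5.4/1000 + 1) − 1000 = -0.43 permil
step 3: δ = (-0.43 + 1000)·(-7.0/1000 + 1) − 1000 = -7.42 permil

-7.4 permil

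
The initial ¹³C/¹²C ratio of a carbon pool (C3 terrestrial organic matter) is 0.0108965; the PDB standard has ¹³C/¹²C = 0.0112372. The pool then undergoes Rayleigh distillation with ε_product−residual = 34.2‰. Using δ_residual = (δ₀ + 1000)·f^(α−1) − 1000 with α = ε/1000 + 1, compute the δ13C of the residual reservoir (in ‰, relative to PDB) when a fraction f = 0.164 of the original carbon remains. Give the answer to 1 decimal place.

δ₀ = (0.0108965/0.0112372 − 1)×1000 = (0.969681 − 1)×1000 = -30.319‰
α − 1 = ε/1000 = 0.0342
f^(α−1) = 0.164^(0.0342) = 0.940043
δ_res = (-30.319 + 1000) × 0.940043 − 1000 = 911.542 − 1000 = -88.46‰

-88.5‰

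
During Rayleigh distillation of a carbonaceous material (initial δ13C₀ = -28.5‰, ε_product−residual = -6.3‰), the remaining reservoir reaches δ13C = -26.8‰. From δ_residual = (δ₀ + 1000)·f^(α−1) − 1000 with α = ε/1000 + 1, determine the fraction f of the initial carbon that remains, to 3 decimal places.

α − 1 = ε/1000 = -0.0063
(δ_res + 1000)/(δ₀ + 1000) = (-26.8 + 1000)/(-28.5 + 1000) = 973.2/971.5 = 1.001750
f = 1.001750^(1/-0.0063) = exp(ln(1.001750)/-0.0063) = exp(0.00175/-0.0063)
f = exp(-0.2775) = 0.7577

0.758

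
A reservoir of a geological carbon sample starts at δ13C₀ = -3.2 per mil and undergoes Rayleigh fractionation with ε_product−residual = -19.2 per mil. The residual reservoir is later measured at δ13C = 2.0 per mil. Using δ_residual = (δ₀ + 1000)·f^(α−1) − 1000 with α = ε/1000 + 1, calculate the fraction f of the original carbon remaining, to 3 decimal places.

0.763

α − 1 = ε/1000 = -0.0192
(δ_res + 1000)/(δ₀ + 1000) = (2.0 + 1000)/(-3.2 + 1000) = 1002.0/996.8 = 1.005217
f = 1.005217^(1/-0.0192) = exp(ln(1.005217)/-0.0192) = exp(0.00520/-0.0192)
f = exp(-0.2710) = 0.7626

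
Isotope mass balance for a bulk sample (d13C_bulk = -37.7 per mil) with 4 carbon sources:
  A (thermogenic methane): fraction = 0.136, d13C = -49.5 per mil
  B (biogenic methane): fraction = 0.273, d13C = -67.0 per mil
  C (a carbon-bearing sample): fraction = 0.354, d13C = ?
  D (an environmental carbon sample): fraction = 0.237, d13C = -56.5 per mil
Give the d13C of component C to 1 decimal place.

2.0 per mil

Isotope mass balance: δ_bulk = Σ fᵢ·δᵢ.
-37.7 = 0.136×(-49.5) + 0.273×(-67.0) + 0.354×δ_C + 0.237×(-56.5)
0.354·δ_C = -37.7 − (-38.413) = 0.713
δ_C = 0.713 / 0.354 = 2.02 per mil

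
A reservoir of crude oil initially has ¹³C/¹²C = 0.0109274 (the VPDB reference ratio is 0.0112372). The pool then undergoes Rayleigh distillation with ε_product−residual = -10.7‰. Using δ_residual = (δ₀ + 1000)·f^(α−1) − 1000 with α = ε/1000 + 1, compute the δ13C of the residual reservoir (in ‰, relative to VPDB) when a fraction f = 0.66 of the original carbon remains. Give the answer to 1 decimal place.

δ₀ = (0.0109274/0.0112372 − 1)×1000 = (0.972431 − 1)×1000 = -27.569‰
α − 1 = ε/1000 = -0.0107
f^(α−1) = 0.66^(-0.0107) = 1.004456
δ_res = (-27.569 + 1000) × 1.004456 − 1000 = 976.764 − 1000 = -23.24‰

-23.2‰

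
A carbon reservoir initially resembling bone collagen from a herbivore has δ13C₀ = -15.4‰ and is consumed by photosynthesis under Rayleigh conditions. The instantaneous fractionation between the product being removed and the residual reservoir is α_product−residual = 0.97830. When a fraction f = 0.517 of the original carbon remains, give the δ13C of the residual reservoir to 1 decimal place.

-1.2‰

Rayleigh residual: δ_res = (δ₀ + 1000)·f^(α−1) − 1000
α − 1 = -0.02170
f^(α−1) = 0.517^(-0.02170) = 1.014419
δ_res = (-15.4 + 1000) × 1.014419 − 1000 = 998.797 − 1000 = -1.20‰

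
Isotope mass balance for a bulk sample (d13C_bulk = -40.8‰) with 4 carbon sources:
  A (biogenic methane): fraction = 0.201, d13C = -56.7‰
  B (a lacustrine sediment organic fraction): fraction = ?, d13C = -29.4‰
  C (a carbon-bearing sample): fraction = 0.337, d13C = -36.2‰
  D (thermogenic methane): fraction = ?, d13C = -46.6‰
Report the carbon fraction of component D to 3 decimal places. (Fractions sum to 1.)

Let f_D and f_B be the unknown fractions; fractions sum to 1 so f_D + f_B = 0.462.
Mass balance: Σ fᵢ·δᵢ = δ_bulk ⇒ f_D·(-46.6) + f_B·(-29.4) = -40.8 − (-23.596) = -17.204
Substitute f_B = 0.462 − f_D:
f_D·(-46.6 − -29.4) = -17.204 − 0.462×(-29.4) = -3.621
f_D = -3.621 / -17.2 = 0.2105

0.211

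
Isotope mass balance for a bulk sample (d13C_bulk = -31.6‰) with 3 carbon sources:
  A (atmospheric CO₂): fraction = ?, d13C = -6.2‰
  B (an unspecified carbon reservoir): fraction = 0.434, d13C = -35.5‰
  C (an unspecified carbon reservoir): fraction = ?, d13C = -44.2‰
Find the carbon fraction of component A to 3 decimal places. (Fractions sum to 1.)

0.232

Let f_A and f_C be the unknown fractions; fractions sum to 1 so f_A + f_C = 0.566.
Mass balance: Σ fᵢ·δᵢ = δ_bulk ⇒ f_A·(-6.2) + f_C·(-44.2) = -31.6 − (-15.407) = -16.193
Substitute f_C = 0.566 − f_A:
f_A·(-6.2 − -44.2) = -16.193 − 0.566×(-44.2) = 8.824
f_A = 8.824 / 38.0 = 0.2322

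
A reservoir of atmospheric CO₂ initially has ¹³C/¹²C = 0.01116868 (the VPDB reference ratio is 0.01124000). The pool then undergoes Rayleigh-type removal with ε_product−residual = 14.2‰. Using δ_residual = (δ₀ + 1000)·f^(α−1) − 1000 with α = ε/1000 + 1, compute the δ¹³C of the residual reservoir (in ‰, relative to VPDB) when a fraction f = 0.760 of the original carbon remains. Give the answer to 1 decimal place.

-10.2‰

δ₀ = (0.01116868/0.01124000 − 1)×1000 = (0.993655 − 1)×1000 = -6.345‰
α − 1 = ε/1000 = 0.0142
f^(α−1) = 0.760^(0.0142) = 0.996111
δ_res = (-6.345 + 1000) × 0.996111 − 1000 = 989.790 − 1000 = -10.21‰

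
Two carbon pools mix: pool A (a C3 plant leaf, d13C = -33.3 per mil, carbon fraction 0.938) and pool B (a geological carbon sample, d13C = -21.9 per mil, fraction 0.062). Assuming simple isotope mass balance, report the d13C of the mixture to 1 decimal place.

δ_mix = f_A·δ_A + f_B·δ_B
δ_mix = 0.938 × (-33.3) + 0.062 × (-21.9)
δ_mix = -31.24 + -1.36 = -32.59 per mil

-32.6 per mil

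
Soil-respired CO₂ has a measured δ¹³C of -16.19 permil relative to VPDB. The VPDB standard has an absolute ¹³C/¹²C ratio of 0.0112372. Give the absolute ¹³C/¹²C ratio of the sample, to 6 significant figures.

R_sample = R_standard × (δ¹³C/1000 + 1)
R_sample = 0.0112372 × (-16.19/1000 + 1) = 0.0112372 × 0.983810
R_sample = 0.0110553

0.0110553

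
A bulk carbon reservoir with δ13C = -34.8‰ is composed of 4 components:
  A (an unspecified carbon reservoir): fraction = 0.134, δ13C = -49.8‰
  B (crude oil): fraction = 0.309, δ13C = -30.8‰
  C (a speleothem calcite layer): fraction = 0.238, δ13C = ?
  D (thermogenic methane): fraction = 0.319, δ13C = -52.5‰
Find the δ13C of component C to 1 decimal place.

Isotope mass balance: δ_bulk = Σ fᵢ·δᵢ.
-34.8 = 0.134×(-49.8) + 0.309×(-30.8) + 0.238×δ_C + 0.319×(-52.5)
0.238·δ_C = -34.8 − (-32.938) = -1.862
δ_C = -1.862 / 0.238 = -7.82‰

-7.8‰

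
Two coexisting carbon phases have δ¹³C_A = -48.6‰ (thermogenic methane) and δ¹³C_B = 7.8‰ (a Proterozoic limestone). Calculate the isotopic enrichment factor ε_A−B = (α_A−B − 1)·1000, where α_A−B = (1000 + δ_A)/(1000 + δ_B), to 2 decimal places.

α_A−B = (1000 + -48.6) / (1000 + 7.8) = 951.4 / 1007.8 = 0.944037
ε_A−B = (0.944037 − 1) × 1000 = -55.963‰
(The approximation ε ≈ δ_A − δ_B would give -56.4‰.)

-55.96‰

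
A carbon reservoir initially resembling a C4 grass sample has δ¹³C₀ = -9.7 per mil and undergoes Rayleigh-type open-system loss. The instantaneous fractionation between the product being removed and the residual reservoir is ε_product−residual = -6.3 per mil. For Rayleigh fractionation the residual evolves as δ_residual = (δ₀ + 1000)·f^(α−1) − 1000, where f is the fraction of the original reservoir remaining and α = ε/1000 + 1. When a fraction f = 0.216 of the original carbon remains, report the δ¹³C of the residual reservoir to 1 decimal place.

Rayleigh residual: δ_res = (δ₀ + 1000)·f^(α−1) − 1000
α = ε/1000 + 1 = 0.99370, so α − 1 = -0.00630
f^(α−1) = 0.216^(-0.00630) = 1.009701
δ_res = (-9.7 + 1000) × 1.009701 − 1000 = 999.907 − 1000 = -0.09 per mil

-0.1 per mil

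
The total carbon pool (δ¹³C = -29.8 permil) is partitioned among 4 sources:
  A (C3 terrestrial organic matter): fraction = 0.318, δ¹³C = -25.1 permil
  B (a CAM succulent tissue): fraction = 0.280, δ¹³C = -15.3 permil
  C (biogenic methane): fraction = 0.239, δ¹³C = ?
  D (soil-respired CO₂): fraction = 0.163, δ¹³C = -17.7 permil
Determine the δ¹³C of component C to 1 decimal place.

-61.3 permil

Isotope mass balance: δ_bulk = Σ fᵢ·δᵢ.
-29.8 = 0.318×(-25.1) + 0.280×(-15.3) + 0.239×δ_C + 0.163×(-17.7)
0.239·δ_C = -29.8 − (-15.151) = -14.649
δ_C = -14.649 / 0.239 = -61.29 permil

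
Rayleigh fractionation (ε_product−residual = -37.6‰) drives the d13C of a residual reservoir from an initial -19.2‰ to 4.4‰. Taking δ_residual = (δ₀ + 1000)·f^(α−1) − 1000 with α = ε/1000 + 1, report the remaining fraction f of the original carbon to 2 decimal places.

α − 1 = ε/1000 = -0.0376
(δ_res + 1000)/(δ₀ + 1000) = (4.4 + 1000)/(-19.2 + 1000) = 1004.4/980.8 = 1.024062
f = 1.024062^(1/-0.0376) = exp(ln(1.024062)/-0.0376) = exp(0.02378/-0.0376)
f = exp(-0.6324) = 0.5313

0.53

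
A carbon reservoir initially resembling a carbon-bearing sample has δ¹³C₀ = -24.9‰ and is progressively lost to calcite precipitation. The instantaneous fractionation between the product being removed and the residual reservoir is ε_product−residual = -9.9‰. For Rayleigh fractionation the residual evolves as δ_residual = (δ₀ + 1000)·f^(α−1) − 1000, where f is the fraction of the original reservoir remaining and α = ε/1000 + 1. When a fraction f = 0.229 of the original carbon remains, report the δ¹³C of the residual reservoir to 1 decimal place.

-10.6‰

Rayleigh residual: δ_res = (δ₀ + 1000)·f^(α−1) − 1000
α = ε/1000 + 1 = 0.99010, so α − 1 = -0.00990
f^(α−1) = 0.229^(-0.00990) = 1.014700
δ_res = (-24.9 + 1000) × 1.014700 − 1000 = 989.434 − 1000 = -10.57‰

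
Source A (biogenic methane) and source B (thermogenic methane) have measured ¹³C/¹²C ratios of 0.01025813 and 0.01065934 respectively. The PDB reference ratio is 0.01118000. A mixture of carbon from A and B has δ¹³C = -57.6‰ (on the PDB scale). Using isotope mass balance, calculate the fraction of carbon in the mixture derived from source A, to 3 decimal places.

δ_A = (0.01025813/0.01118000 − 1)×1000 = (0.917543 − 1)×1000 = -82.457‰
δ_B = (0.01065934/0.01118000 − 1)×1000 = (0.953429 − 1)×1000 = -46.571‰
f_A = (δ_mix − δ_B)/(δ_A − δ_B) = (-57.6 − (-46.571))/(-82.457 − (-46.571))
f_A = -11.029 / -35.886 = 0.3073

0.307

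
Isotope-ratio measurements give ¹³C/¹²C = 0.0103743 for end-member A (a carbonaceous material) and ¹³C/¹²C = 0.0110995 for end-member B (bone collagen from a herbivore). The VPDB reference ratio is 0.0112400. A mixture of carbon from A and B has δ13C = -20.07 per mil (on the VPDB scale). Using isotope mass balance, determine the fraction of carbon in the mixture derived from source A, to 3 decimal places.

δ_A = (0.0103743/0.0112400 − 1)×1000 = (0.922980 − 1)×1000 = -77.020 per mil
δ_B = (0.0110995/0.0112400 − 1)×1000 = (0.987500 − 1)×1000 = -12.500 per mil
f_A = (δ_mix − δ_B)/(δ_A − δ_B) = (-20.07 − (-12.500))/(-77.020 − (-12.500))
f_A = -7.570 / -64.520 = 0.1173

0.117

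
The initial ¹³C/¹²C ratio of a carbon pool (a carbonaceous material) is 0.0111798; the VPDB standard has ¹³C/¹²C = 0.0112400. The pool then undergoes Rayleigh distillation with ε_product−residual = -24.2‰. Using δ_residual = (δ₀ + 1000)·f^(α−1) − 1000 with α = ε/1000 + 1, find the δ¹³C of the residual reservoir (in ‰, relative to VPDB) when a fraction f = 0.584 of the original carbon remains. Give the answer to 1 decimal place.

δ₀ = (0.0111798/0.0112400 − 1)×1000 = (0.994644 − 1)×1000 = -5.356‰
α − 1 = ε/1000 = -0.0242
f^(α−1) = 0.584^(-0.0242) = 1.013101
δ_res = (-5.356 + 1000) × 1.013101 − 1000 = 1007.675 − 1000 = 7.68‰

7.7‰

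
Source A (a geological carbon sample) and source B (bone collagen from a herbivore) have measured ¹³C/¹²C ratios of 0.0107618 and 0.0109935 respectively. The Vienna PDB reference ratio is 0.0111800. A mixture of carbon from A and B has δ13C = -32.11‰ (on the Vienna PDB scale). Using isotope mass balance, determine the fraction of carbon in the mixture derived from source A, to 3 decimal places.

0.744

δ_A = (0.0107618/0.0111800 − 1)×1000 = (0.962594 − 1)×1000 = -37.406‰
δ_B = (0.0109935/0.0111800 − 1)×1000 = (0.983318 − 1)×1000 = -16.682‰
f_A = (δ_mix − δ_B)/(δ_A − δ_B) = (-32.11 − (-16.682))/(-37.406 − (-16.682))
f_A = -15.428 / -20.725 = 0.7445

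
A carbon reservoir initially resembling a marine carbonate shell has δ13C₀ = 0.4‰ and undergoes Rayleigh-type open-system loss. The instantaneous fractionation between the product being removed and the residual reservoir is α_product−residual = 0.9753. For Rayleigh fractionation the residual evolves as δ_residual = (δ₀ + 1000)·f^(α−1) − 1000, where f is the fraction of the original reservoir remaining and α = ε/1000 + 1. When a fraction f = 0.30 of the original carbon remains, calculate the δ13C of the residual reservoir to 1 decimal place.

30.6‰

Rayleigh residual: δ_res = (δ₀ + 1000)·f^(α−1) − 1000
α − 1 = -0.02470
f^(α−1) = 0.30^(-0.02470) = 1.030185
δ_res = (0.4 + 1000) × 1.030185 − 1000 = 1030.597 − 1000 = 30.60‰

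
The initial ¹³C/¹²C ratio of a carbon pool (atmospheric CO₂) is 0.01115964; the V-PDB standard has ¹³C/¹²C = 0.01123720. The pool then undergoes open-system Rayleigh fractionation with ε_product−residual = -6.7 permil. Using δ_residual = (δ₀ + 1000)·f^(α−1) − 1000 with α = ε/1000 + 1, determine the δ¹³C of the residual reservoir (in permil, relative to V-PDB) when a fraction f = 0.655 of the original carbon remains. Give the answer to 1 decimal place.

-4.1 permil

δ₀ = (0.01115964/0.01123720 − 1)×1000 = (0.993098 − 1)×1000 = -6.902 permil
α − 1 = ε/1000 = -0.0067
f^(α−1) = 0.655^(-0.0067) = 1.002839
δ_res = (-6.902 + 1000) × 1.002839 − 1000 = 995.917 − 1000 = -4.08 permil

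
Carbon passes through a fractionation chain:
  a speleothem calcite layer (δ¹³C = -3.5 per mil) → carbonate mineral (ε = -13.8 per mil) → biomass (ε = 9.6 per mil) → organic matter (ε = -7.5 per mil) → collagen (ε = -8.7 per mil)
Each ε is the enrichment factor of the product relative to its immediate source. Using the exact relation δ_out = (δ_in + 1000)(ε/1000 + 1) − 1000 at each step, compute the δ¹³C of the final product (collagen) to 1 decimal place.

-23.8 per mil

step 1: δ = (-3.50 + 1000)·(-13.8/1000 + 1) − 1000 = -17.25 per mil
step 2: δ = (-17.25 + 1000)·(9.6/1000 + 1) − 1000 = -7.82 per mil
step 3: δ = (-7.82 + 1000)·(-7.5/1000 + 1) − 1000 = -15.26 per mil
step 4: δ = (-15.26 + 1000)·(-8.7/1000 + 1) − 1000 = -23.83 per mil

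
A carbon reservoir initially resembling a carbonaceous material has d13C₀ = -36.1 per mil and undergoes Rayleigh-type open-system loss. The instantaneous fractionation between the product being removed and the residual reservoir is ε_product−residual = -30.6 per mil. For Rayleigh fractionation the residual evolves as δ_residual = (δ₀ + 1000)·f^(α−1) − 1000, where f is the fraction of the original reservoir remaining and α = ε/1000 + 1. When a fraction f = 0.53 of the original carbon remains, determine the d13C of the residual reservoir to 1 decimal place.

Rayleigh residual: δ_res = (δ₀ + 1000)·f^(α−1) − 1000
α = ε/1000 + 1 = 0.96940, so α − 1 = -0.03060
f^(α−1) = 0.53^(-0.03060) = 1.019617
δ_res = (-36.1 + 1000) × 1.019617 − 1000 = 982.809 − 1000 = -17.19 per mil

-17.2 per mil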